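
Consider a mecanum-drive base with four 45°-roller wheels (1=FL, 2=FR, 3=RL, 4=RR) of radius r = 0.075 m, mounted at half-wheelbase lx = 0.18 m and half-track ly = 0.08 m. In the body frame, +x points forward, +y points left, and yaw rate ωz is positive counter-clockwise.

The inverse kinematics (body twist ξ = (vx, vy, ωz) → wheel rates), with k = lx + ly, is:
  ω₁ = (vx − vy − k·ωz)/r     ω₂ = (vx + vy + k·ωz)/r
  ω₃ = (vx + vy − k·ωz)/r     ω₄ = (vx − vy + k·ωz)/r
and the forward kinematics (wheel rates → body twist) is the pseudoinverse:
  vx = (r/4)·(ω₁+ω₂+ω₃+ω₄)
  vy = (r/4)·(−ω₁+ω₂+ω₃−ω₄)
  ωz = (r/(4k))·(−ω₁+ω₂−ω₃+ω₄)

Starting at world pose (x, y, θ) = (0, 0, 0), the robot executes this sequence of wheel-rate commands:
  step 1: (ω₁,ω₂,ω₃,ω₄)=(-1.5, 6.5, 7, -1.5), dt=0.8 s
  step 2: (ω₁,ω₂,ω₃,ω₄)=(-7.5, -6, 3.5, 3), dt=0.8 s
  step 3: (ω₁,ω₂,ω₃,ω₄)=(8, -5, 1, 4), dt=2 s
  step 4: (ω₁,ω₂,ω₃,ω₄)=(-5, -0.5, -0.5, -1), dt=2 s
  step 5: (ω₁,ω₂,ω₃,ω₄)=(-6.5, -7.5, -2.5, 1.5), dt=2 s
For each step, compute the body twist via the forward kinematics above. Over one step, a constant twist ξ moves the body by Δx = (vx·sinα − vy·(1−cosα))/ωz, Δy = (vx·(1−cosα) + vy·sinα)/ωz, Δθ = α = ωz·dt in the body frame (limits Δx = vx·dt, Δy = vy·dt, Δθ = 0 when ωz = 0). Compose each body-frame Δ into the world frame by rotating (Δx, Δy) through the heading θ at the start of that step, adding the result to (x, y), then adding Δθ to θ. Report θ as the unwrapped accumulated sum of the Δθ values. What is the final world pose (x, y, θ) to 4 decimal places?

(-0.5902, 0.1633, -0.4038)

step 1: ξ=(vx,vy,ωz)=(0.1969, 0.3094, -0.0361), dt=0.8 → body Δ=(0.1610, 0.2452, -0.0288) → world pose (0.1610, 0.2452, -0.0288)
step 2: ξ=(vx,vy,ωz)=(-0.1312, 0.0375, 0.0721), dt=0.8 → body Δ=(-0.1058, 0.0270, 0.0577) → world pose (0.0561, 0.2752, 0.0288)
step 3: ξ=(vx,vy,ωz)=(0.1500, -0.3000, -0.7212), dt=2.0 → body Δ=(-0.1564, -0.5939, -1.4423) → world pose (-0.0832, -0.3230, -1.4135)
step 4: ξ=(vx,vy,ωz)=(-0.1313, 0.0938, 0.2885), dt=2.0 → body Δ=(-0.3008, 0.1036, 0.5769) → world pose (-0.0279, -0.0097, -0.8365)
step 5: ξ=(vx,vy,ωz)=(-0.2812, -0.0938, 0.2163), dt=2.0 → body Δ=(-0.5052, -0.3015, 0.4327) → world pose (-0.5902, 0.1633, -0.4038)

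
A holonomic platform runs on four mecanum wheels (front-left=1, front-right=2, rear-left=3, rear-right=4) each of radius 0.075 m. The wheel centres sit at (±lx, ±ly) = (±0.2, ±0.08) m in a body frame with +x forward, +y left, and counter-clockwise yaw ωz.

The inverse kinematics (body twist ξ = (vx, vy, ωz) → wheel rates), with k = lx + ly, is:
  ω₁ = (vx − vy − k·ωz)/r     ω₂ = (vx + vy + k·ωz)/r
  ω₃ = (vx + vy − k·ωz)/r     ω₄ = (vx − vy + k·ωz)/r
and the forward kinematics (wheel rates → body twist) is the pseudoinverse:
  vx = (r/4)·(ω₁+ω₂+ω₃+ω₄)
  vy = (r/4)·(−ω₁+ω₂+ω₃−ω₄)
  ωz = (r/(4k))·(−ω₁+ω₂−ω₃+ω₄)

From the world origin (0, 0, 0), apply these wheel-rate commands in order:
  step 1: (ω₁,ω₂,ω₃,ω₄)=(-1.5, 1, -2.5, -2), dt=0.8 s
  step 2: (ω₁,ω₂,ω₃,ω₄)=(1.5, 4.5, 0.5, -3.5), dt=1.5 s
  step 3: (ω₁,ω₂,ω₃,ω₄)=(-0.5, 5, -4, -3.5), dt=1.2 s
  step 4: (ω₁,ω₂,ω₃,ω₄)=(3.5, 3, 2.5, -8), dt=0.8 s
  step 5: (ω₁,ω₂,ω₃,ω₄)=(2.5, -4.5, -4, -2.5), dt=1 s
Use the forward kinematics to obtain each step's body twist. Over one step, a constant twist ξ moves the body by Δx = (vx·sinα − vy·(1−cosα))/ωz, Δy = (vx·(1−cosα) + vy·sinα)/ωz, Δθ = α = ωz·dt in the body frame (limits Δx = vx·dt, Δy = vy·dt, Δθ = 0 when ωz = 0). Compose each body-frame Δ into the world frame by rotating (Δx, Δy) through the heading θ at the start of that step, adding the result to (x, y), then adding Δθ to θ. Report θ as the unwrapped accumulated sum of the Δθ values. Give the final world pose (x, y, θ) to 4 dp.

step 1: ξ=(vx,vy,ωz)=(-0.0938, 0.0375, 0.2009), dt=0.8 → body Δ=(-0.0771, 0.0239, 0.1607) → world pose (-0.0771, 0.0239, 0.1607)
step 2: ξ=(vx,vy,ωz)=(0.0562, 0.1313, -0.0670), dt=1.5 → body Δ=(0.0941, 0.1923, -0.1004) → world pose (-0.0150, 0.2287, 0.0603)
step 3: ξ=(vx,vy,ωz)=(-0.0563, 0.0938, 0.4018), dt=1.2 → body Δ=(-0.0915, 0.0922, 0.4821) → world pose (-0.1119, 0.3153, 0.5424)
step 4: ξ=(vx,vy,ωz)=(0.0188, 0.1875, -0.7366), dt=0.8 → body Δ=(0.0571, 0.1372, -0.5893) → world pose (-0.1338, 0.4623, -0.0469)
step 5: ξ=(vx,vy,ωz)=(-0.1594, -0.1594, -0.3683), dt=1.0 → body Δ=(-0.1848, -0.1268, -0.3683) → world pose (-0.3243, 0.3443, -0.4152)

(-0.3243, 0.3443, -0.4152)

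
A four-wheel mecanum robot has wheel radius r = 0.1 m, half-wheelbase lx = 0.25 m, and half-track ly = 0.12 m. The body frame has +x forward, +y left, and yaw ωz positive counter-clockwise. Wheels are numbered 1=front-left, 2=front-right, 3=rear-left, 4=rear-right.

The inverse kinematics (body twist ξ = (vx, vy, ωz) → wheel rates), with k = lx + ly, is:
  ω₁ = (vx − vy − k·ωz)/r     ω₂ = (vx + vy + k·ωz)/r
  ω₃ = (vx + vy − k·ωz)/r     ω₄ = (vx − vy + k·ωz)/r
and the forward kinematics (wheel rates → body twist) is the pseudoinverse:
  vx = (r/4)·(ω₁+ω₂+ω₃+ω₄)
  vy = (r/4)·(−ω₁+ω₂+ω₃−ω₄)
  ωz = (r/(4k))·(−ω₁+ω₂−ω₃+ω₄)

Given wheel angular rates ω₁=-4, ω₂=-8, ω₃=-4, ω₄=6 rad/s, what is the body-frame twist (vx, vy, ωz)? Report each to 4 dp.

k = lx + ly = 0.25 + 0.12 = 0.3700
ω₁+ω₂+ω₃+ω₄ = -10.0000  →  vx = (0.1/4)·-10.0000 = -0.2500
−ω₁+ω₂+ω₃−ω₄ = -14.0000  →  vy = (0.1/4)·-14.0000 = -0.3500
−ω₁+ω₂−ω₃+ω₄ = 6.0000  →  ωz = (0.1/1.4800)·6.0000 = 0.4054

(-0.2500, -0.3500, 0.4054)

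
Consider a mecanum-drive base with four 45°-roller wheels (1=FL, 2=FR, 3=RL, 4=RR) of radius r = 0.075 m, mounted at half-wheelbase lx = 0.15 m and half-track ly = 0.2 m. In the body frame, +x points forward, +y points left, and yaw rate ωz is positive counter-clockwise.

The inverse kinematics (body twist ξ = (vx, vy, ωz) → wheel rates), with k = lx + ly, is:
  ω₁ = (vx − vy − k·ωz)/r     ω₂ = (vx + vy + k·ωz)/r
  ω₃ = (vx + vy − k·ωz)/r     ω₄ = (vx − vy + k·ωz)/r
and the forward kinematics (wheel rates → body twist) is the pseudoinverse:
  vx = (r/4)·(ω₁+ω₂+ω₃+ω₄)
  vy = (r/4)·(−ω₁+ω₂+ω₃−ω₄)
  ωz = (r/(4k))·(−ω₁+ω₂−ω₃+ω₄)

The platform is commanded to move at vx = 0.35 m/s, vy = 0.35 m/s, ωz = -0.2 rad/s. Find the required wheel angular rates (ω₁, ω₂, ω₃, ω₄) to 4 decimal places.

k = lx + ly = 0.15 + 0.2 = 0.3500;  k·ωz = 0.3500·-0.2 = -0.0700
ω₁ (FL) = (vx − vy − k·ωz)/r = 0.0700/0.075 = 0.9333
ω₂ (FR) = (vx + vy + k·ωz)/r = 0.6300/0.075 = 8.4000
ω₃ (RL) = (vx + vy − k·ωz)/r = 0.7700/0.075 = 10.2667
ω₄ (RR) = (vx − vy + k·ωz)/r = -0.0700/0.075 = -0.9333

(0.9333, 8.4000, 10.2667, -0.9333)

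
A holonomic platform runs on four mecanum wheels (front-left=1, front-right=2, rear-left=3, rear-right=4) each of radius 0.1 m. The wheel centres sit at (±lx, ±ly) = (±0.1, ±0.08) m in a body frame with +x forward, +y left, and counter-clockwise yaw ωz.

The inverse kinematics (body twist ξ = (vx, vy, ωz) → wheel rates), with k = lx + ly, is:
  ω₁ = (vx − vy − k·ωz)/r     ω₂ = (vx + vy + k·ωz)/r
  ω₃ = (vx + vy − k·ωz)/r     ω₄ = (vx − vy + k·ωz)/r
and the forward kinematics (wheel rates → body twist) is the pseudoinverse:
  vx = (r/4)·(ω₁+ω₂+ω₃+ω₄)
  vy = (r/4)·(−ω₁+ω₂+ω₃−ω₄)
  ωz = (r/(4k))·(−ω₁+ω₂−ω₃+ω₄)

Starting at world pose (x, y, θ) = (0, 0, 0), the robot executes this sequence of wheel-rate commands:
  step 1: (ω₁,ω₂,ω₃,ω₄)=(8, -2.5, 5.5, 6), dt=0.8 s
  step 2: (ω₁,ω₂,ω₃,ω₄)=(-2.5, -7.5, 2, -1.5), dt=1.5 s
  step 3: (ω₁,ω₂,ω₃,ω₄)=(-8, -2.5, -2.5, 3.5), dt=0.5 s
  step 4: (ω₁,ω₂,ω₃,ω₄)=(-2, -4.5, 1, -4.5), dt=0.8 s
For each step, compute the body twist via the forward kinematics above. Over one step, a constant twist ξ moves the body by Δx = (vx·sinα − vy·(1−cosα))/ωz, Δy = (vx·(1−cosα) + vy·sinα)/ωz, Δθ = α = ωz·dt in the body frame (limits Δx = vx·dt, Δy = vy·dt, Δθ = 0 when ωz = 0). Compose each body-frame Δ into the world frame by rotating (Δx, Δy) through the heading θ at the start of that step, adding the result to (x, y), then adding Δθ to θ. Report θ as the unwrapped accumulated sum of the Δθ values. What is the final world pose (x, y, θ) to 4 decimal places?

(0.5272, 0.0959, -2.9722)

step 1: ξ=(vx,vy,ωz)=(0.4250, -0.2750, -1.3889), dt=0.8 → body Δ=(0.1641, -0.3477, -1.1111) → world pose (0.1641, -0.3477, -1.1111)
step 2: ξ=(vx,vy,ωz)=(-0.2375, -0.0375, -1.1806), dt=1.5 → body Δ=(-0.2352, 0.2100, -1.7708) → world pose (0.2479, -0.0437, -2.8819)
step 3: ξ=(vx,vy,ωz)=(-0.2375, -0.0125, 1.5972), dt=0.5 → body Δ=(-0.1042, -0.0506, 0.7986) → world pose (0.3356, 0.0319, -2.0833)
step 4: ξ=(vx,vy,ωz)=(-0.2500, 0.0750, -1.1111), dt=0.8 → body Δ=(-0.1497, 0.1356, -0.8889) → world pose (0.5272, 0.0959, -2.9722)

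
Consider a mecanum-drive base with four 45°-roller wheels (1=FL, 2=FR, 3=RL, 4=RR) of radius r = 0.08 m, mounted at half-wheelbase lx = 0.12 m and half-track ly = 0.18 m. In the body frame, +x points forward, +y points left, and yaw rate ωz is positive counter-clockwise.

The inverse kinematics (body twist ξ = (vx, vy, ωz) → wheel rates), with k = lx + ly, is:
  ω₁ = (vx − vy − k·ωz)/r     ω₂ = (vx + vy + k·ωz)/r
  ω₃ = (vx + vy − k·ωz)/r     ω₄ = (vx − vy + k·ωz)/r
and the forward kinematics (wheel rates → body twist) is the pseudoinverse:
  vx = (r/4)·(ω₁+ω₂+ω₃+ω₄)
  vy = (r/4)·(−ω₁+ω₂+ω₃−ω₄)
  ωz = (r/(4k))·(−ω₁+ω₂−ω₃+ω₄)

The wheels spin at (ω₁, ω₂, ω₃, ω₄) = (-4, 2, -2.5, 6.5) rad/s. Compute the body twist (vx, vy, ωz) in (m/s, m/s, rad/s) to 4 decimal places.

k = lx + ly = 0.12 + 0.18 = 0.3000
ω₁+ω₂+ω₃+ω₄ = 2.0000  →  vx = (0.08/4)·2.0000 = 0.0400
−ω₁+ω₂+ω₃−ω₄ = -3.0000  →  vy = (0.08/4)·-3.0000 = -0.0600
−ω₁+ω₂−ω₃+ω₄ = 15.0000  →  ωz = (0.08/1.2000)·15.0000 = 1.0000

(0.0400, -0.0600, 1.0000)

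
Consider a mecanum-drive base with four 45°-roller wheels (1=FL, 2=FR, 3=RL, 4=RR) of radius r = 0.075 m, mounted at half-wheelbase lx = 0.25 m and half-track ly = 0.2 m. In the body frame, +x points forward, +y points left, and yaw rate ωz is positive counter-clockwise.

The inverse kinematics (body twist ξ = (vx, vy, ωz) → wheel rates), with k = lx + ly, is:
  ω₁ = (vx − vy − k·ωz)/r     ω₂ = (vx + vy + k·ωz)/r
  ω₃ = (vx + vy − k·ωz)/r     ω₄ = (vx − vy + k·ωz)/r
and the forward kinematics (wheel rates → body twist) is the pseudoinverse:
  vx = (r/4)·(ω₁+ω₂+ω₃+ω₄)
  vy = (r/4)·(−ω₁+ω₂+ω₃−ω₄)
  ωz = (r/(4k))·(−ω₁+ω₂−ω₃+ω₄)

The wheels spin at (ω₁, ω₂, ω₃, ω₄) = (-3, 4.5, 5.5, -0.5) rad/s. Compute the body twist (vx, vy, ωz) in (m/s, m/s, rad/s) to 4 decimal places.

(0.1219, 0.2531, 0.0625)

k = lx + ly = 0.25 + 0.2 = 0.4500
ω₁+ω₂+ω₃+ω₄ = 6.5000  →  vx = (0.075/4)·6.5000 = 0.1219
−ω₁+ω₂+ω₃−ω₄ = 13.5000  →  vy = (0.075/4)·13.5000 = 0.2531
−ω₁+ω₂−ω₃+ω₄ = 1.5000  →  ωz = (0.075/1.8000)·1.5000 = 0.0625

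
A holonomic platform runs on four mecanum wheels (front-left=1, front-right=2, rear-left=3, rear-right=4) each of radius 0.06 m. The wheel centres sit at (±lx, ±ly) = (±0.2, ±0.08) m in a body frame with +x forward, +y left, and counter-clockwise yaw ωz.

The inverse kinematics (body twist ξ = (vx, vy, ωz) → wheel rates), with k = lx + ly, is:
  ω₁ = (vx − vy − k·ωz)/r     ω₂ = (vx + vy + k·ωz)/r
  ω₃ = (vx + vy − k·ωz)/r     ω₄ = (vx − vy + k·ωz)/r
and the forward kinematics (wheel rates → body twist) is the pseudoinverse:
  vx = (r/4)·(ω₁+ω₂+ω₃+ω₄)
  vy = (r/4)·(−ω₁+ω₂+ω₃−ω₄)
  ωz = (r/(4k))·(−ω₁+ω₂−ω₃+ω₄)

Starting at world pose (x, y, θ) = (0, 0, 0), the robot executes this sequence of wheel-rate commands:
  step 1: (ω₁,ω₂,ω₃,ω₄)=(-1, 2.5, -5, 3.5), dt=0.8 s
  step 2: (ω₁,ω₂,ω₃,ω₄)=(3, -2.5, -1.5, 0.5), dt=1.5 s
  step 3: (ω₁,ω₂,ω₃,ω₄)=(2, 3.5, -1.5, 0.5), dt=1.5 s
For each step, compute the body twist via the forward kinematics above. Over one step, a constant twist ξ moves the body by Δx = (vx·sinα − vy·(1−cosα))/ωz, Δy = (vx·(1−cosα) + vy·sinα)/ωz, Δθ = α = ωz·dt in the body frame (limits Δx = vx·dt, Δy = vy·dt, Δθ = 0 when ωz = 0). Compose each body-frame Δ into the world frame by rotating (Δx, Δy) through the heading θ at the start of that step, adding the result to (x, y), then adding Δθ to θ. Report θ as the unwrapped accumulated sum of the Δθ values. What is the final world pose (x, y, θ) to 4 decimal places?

(0.1641, -0.1917, 0.5143)

step 1: ξ=(vx,vy,ωz)=(0.0000, -0.0750, 0.6429), dt=0.8 → body Δ=(0.0151, -0.0574, 0.5143) → world pose (0.0151, -0.0574, 0.5143)
step 2: ξ=(vx,vy,ωz)=(-0.0075, -0.1125, -0.1875), dt=1.5 → body Δ=(-0.0347, -0.1650, -0.2812) → world pose (0.0660, -0.2181, 0.2330)
step 3: ξ=(vx,vy,ωz)=(0.0675, -0.0075, 0.1875), dt=1.5 → body Δ=(0.1015, 0.0030, 0.2812) → world pose (0.1641, -0.1917, 0.5143)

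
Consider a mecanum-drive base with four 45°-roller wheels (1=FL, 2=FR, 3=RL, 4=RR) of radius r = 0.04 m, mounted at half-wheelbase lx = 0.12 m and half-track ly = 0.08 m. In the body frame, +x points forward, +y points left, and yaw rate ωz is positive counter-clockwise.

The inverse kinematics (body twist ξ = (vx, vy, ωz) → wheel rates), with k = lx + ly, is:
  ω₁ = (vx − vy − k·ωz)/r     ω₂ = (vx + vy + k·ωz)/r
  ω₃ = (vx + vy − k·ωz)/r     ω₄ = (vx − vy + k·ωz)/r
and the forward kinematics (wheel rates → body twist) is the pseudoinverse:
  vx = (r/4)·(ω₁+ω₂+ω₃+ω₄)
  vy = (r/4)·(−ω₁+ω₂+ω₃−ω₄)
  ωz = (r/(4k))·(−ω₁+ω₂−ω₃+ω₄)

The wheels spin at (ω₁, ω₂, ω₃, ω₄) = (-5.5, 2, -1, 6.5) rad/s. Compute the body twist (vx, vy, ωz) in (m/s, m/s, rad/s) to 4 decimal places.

k = lx + ly = 0.12 + 0.08 = 0.2000
ω₁+ω₂+ω₃+ω₄ = 2.0000  →  vx = (0.04/4)·2.0000 = 0.0200
−ω₁+ω₂+ω₃−ω₄ = 0.0000  →  vy = (0.04/4)·0.0000 = 0.0000
−ω₁+ω₂−ω₃+ω₄ = 15.0000  →  ωz = (0.04/0.8000)·15.0000 = 0.7500

(0.0200, 0.0000, 0.7500)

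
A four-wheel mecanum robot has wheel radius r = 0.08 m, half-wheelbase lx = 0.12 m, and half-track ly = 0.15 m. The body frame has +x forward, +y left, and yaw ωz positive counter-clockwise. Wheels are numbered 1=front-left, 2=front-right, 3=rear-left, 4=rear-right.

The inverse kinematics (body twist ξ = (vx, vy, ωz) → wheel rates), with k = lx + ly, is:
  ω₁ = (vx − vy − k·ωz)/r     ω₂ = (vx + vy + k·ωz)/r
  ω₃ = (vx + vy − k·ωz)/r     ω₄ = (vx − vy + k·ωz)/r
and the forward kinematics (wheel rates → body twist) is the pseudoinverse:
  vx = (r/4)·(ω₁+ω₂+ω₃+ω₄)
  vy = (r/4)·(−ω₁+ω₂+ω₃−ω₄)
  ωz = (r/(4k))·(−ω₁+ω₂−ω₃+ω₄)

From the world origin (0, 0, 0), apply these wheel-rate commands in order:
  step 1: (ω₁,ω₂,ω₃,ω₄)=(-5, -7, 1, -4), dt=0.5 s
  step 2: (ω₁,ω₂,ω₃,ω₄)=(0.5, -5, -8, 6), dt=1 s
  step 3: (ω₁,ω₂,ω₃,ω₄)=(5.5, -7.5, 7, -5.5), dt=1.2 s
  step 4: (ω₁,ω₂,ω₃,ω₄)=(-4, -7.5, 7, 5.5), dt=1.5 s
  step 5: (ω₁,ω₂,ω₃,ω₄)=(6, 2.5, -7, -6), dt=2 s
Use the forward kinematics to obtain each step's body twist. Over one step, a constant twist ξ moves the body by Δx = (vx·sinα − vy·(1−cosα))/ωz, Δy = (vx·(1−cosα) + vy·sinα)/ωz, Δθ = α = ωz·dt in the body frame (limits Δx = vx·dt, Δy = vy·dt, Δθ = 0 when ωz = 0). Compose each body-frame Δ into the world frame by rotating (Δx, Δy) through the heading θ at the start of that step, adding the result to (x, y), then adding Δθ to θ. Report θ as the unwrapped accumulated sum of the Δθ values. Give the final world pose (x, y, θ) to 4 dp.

step 1: ξ=(vx,vy,ωz)=(-0.3000, 0.0600, -0.5185), dt=0.5 → body Δ=(-0.1445, 0.0490, -0.2593) → world pose (-0.1445, 0.0490, -0.2593)
step 2: ξ=(vx,vy,ωz)=(-0.1300, -0.3900, 0.6296), dt=1.0 → body Δ=(-0.0028, -0.4043, 0.6296) → world pose (-0.2508, -0.3411, 0.3704)
step 3: ξ=(vx,vy,ωz)=(-0.0100, -0.0100, -1.8889), dt=1.2 → body Δ=(-0.0128, 0.0046, -2.2667) → world pose (-0.2644, -0.3414, -1.8963)
step 4: ξ=(vx,vy,ωz)=(0.0200, -0.0400, -0.3704), dt=1.5 → body Δ=(0.0122, -0.0651, -0.5556) → world pose (-0.3300, -0.3322, -2.4519)
step 5: ξ=(vx,vy,ωz)=(-0.0900, -0.0900, -0.1852), dt=2.0 → body Δ=(-0.2089, -0.1430, -0.3704) → world pose (-0.2598, -0.0890, -2.8222)

(-0.2598, -0.0890, -2.8222)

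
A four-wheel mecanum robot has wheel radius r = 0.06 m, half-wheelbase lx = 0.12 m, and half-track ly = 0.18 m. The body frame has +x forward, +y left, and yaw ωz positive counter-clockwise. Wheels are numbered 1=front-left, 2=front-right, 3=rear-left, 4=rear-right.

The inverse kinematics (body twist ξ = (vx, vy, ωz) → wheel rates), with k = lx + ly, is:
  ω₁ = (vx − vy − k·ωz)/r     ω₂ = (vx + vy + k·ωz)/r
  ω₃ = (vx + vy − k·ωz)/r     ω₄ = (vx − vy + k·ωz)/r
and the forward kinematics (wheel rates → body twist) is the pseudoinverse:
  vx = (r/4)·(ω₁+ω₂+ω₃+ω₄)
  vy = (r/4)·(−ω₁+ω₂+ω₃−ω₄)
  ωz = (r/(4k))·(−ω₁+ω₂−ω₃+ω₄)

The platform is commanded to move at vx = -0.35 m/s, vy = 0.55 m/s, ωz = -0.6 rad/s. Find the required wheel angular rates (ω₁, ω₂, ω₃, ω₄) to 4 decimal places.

(-12.0000, 0.3333, 6.3333, -18.0000)

k = lx + ly = 0.12 + 0.18 = 0.3000;  k·ωz = 0.3000·-0.6 = -0.1800
ω₁ (FL) = (vx − vy − k·ωz)/r = -0.7200/0.06 = -12.0000
ω₂ (FR) = (vx + vy + k·ωz)/r = 0.0200/0.06 = 0.3333
ω₃ (RL) = (vx + vy − k·ωz)/r = 0.3800/0.06 = 6.3333
ω₄ (RR) = (vx − vy + k·ωz)/r = -1.0800/0.06 = -18.0000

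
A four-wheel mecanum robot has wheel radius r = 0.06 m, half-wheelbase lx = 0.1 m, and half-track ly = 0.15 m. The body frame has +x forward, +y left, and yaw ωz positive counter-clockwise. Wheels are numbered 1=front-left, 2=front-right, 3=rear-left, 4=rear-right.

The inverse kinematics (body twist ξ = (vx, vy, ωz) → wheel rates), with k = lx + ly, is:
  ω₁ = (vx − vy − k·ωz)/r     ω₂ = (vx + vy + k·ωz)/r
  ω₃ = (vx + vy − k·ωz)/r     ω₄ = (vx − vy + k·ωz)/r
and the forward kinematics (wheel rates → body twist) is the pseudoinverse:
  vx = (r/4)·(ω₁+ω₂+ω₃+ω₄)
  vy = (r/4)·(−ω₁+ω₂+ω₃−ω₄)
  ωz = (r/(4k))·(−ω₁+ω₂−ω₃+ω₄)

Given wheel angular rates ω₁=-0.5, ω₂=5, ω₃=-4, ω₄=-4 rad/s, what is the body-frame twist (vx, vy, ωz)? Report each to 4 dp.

k = lx + ly = 0.1 + 0.15 = 0.2500
ω₁+ω₂+ω₃+ω₄ = -3.5000  →  vx = (0.06/4)·-3.5000 = -0.0525
−ω₁+ω₂+ω₃−ω₄ = 5.5000  →  vy = (0.06/4)·5.5000 = 0.0825
−ω₁+ω₂−ω₃+ω₄ = 5.5000  →  ωz = (0.06/1.0000)·5.5000 = 0.3300

(-0.0525, 0.0825, 0.3300)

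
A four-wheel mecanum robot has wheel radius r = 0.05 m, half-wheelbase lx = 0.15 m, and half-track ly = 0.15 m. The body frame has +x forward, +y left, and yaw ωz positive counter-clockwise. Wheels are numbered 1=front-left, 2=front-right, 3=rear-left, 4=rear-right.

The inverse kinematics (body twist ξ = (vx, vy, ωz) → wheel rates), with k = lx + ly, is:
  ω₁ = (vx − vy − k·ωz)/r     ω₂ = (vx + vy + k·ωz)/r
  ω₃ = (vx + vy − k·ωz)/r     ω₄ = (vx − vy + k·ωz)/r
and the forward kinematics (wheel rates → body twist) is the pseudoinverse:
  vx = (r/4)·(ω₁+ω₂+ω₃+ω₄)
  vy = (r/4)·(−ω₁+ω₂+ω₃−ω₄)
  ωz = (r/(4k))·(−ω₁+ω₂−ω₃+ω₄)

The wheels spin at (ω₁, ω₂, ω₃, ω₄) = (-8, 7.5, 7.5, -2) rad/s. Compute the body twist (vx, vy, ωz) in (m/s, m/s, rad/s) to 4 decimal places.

k = lx + ly = 0.15 + 0.15 = 0.3000
ω₁+ω₂+ω₃+ω₄ = 5.0000  →  vx = (0.05/4)·5.0000 = 0.0625
−ω₁+ω₂+ω₃−ω₄ = 25.0000  →  vy = (0.05/4)·25.0000 = 0.3125
−ω₁+ω₂−ω₃+ω₄ = 6.0000  →  ωz = (0.05/1.2000)·6.0000 = 0.2500

(0.0625, 0.3125, 0.2500)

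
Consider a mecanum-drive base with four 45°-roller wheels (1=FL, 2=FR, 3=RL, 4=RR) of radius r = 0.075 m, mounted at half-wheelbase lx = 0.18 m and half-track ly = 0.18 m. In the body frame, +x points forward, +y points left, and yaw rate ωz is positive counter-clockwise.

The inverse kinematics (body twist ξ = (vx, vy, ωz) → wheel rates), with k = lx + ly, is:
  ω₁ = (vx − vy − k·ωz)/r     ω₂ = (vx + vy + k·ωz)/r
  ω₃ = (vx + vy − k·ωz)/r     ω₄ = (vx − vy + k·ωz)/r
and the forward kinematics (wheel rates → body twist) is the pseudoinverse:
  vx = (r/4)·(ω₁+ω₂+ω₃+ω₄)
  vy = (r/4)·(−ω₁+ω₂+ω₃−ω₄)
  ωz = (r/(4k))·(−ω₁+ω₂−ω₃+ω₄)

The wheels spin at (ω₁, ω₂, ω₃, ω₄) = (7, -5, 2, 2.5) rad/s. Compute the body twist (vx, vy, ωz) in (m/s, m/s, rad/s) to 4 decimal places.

(0.1219, -0.2344, -0.5990)

k = lx + ly = 0.18 + 0.18 = 0.3600
ω₁+ω₂+ω₃+ω₄ = 6.5000  →  vx = (0.075/4)·6.5000 = 0.1219
−ω₁+ω₂+ω₃−ω₄ = -12.5000  →  vy = (0.075/4)·-12.5000 = -0.2344
−ω₁+ω₂−ω₃+ω₄ = -11.5000  →  ωz = (0.075/1.4400)·-11.5000 = -0.5990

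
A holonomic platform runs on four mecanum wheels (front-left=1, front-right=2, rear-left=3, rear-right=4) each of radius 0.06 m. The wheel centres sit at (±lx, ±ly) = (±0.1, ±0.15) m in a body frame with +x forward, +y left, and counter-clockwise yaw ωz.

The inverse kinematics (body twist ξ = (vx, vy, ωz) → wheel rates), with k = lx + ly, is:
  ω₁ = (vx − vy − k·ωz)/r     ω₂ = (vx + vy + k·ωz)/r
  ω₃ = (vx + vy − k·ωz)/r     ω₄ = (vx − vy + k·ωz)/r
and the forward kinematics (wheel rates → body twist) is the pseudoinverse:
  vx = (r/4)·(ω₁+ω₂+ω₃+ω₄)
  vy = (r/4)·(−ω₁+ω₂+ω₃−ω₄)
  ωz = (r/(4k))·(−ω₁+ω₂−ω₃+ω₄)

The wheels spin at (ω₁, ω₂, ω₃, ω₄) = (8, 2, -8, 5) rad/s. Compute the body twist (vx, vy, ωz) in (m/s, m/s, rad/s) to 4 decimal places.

(0.1050, -0.2850, 0.4200)

k = lx + ly = 0.1 + 0.15 = 0.2500
ω₁+ω₂+ω₃+ω₄ = 7.0000  →  vx = (0.06/4)·7.0000 = 0.1050
−ω₁+ω₂+ω₃−ω₄ = -19.0000  →  vy = (0.06/4)·-19.0000 = -0.2850
−ω₁+ω₂−ω₃+ω₄ = 7.0000  →  ωz = (0.06/1.0000)·7.0000 = 0.4200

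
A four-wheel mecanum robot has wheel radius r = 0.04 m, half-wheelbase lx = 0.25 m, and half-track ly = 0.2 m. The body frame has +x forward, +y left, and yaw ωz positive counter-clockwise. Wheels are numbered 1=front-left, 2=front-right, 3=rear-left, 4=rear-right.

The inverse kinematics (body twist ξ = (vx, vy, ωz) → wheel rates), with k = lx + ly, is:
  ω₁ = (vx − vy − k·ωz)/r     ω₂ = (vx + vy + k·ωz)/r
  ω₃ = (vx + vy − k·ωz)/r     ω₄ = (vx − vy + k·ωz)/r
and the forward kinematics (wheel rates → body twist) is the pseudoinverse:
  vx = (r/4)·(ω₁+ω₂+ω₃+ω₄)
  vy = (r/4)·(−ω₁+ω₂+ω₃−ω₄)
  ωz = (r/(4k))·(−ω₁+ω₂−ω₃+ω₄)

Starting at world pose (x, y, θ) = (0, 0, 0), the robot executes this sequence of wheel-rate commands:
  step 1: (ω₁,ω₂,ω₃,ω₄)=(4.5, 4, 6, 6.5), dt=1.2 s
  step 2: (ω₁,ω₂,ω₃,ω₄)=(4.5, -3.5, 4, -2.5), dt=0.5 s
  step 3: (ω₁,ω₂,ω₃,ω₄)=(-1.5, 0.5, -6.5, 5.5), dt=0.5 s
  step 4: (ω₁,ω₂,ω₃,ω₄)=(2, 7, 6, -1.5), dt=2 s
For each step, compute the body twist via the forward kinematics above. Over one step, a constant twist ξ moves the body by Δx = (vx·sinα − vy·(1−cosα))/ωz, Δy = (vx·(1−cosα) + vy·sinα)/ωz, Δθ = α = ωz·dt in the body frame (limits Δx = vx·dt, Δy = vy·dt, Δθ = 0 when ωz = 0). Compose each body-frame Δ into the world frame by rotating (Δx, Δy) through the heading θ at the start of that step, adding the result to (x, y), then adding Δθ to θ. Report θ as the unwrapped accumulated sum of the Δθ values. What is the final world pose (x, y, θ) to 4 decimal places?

(0.5343, 0.1635, -0.1167)

step 1: ξ=(vx,vy,ωz)=(0.2100, -0.0100, 0.0000), dt=1.2 → body Δ=(0.2520, -0.0120, 0.0000) → world pose (0.2520, -0.0120, 0.0000)
step 2: ξ=(vx,vy,ωz)=(0.0250, -0.0150, -0.3222), dt=0.5 → body Δ=(0.0118, -0.0085, -0.1611) → world pose (0.2638, -0.0205, -0.1611)
step 3: ξ=(vx,vy,ωz)=(-0.0200, -0.1000, 0.3111), dt=0.5 → body Δ=(-0.0061, -0.0506, 0.1556) → world pose (0.2497, -0.0694, -0.0056)
step 4: ξ=(vx,vy,ωz)=(0.1350, 0.1250, -0.0556), dt=2.0 → body Δ=(0.2833, 0.2345, -0.1111) → world pose (0.5343, 0.1635, -0.1167)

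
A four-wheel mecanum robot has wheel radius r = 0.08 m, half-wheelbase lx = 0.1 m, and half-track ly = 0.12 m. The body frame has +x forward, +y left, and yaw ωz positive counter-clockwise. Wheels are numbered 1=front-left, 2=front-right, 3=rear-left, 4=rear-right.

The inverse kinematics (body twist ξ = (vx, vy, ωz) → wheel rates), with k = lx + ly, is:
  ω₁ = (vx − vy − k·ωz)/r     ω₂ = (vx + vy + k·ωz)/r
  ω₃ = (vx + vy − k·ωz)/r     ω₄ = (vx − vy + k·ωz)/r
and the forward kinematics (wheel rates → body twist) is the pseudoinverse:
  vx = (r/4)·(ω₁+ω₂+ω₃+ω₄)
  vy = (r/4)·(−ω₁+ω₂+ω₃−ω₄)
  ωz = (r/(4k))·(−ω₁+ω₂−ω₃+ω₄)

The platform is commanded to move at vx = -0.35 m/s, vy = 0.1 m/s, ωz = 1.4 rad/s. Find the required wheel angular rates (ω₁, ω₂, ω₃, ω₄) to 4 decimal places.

k = lx + ly = 0.1 + 0.12 = 0.2200;  k·ωz = 0.2200·1.4 = 0.3080
ω₁ (FL) = (vx − vy − k·ωz)/r = -0.7580/0.08 = -9.4750
ω₂ (FR) = (vx + vy + k·ωz)/r = 0.0580/0.08 = 0.7250
ω₃ (RL) = (vx + vy − k·ωz)/r = -0.5580/0.08 = -6.9750
ω₄ (RR) = (vx − vy + k·ωz)/r = -0.1420/0.08 = -1.7750

(-9.4750, 0.7250, -6.9750, -1.7750)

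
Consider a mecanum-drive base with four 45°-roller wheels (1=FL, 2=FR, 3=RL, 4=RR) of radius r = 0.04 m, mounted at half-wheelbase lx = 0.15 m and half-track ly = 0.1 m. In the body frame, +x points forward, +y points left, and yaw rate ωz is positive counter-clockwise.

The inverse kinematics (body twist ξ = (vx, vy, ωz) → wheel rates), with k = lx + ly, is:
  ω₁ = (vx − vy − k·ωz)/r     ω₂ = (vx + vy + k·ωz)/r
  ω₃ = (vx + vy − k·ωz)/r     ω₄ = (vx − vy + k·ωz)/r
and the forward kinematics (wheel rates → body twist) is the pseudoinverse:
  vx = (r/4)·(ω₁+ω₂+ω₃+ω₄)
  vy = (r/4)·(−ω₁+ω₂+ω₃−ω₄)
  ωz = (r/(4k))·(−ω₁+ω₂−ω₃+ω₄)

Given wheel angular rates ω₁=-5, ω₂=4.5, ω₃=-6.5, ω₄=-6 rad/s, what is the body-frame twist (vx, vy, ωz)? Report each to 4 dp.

k = lx + ly = 0.15 + 0.1 = 0.2500
ω₁+ω₂+ω₃+ω₄ = -13.0000  →  vx = (0.04/4)·-13.0000 = -0.1300
−ω₁+ω₂+ω₃−ω₄ = 9.0000  →  vy = (0.04/4)·9.0000 = 0.0900
−ω₁+ω₂−ω₃+ω₄ = 10.0000  →  ωz = (0.04/1.0000)·10.0000 = 0.4000

(-0.1300, 0.0900, 0.4000)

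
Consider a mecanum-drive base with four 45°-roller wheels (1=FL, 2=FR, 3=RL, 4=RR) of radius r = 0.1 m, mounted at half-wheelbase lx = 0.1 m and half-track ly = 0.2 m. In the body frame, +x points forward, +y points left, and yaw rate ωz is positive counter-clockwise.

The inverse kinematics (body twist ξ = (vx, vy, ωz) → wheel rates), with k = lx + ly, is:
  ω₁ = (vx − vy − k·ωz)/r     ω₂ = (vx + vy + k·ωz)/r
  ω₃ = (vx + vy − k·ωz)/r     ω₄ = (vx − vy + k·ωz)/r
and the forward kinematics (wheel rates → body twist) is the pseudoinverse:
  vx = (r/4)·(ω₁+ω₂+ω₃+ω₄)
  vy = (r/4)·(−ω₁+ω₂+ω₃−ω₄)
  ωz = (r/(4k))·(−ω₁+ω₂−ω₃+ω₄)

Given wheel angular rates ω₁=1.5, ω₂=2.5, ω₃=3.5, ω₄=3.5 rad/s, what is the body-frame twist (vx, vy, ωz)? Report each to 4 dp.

(0.2750, 0.0250, 0.0833)

k = lx + ly = 0.1 + 0.2 = 0.3000
ω₁+ω₂+ω₃+ω₄ = 11.0000  →  vx = (0.1/4)·11.0000 = 0.2750
−ω₁+ω₂+ω₃−ω₄ = 1.0000  →  vy = (0.1/4)·1.0000 = 0.0250
−ω₁+ω₂−ω₃+ω₄ = 1.0000  →  ωz = (0.1/1.2000)·1.0000 = 0.0833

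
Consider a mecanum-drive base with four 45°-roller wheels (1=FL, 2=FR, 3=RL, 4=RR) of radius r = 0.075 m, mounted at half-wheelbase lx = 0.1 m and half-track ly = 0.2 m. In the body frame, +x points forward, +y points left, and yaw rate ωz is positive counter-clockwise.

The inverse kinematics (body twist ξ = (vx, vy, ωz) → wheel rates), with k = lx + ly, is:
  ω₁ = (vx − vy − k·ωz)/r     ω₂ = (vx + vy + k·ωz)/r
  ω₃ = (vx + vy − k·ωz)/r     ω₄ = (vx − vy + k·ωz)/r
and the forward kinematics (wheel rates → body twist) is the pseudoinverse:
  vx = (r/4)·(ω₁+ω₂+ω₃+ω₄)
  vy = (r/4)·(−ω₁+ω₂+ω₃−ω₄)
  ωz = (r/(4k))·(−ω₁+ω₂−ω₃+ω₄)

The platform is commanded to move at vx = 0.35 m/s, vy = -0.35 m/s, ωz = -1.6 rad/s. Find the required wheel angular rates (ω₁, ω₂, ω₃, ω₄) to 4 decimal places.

k = lx + ly = 0.1 + 0.2 = 0.3000;  k·ωz = 0.3000·-1.6 = -0.4800
ω₁ (FL) = (vx − vy − k·ωz)/r = 1.1800/0.075 = 15.7333
ω₂ (FR) = (vx + vy + k·ωz)/r = -0.4800/0.075 = -6.4000
ω₃ (RL) = (vx + vy − k·ωz)/r = 0.4800/0.075 = 6.4000
ω₄ (RR) = (vx − vy + k·ωz)/r = 0.2200/0.075 = 2.9333

(15.7333, -6.4000, 6.4000, 2.9333)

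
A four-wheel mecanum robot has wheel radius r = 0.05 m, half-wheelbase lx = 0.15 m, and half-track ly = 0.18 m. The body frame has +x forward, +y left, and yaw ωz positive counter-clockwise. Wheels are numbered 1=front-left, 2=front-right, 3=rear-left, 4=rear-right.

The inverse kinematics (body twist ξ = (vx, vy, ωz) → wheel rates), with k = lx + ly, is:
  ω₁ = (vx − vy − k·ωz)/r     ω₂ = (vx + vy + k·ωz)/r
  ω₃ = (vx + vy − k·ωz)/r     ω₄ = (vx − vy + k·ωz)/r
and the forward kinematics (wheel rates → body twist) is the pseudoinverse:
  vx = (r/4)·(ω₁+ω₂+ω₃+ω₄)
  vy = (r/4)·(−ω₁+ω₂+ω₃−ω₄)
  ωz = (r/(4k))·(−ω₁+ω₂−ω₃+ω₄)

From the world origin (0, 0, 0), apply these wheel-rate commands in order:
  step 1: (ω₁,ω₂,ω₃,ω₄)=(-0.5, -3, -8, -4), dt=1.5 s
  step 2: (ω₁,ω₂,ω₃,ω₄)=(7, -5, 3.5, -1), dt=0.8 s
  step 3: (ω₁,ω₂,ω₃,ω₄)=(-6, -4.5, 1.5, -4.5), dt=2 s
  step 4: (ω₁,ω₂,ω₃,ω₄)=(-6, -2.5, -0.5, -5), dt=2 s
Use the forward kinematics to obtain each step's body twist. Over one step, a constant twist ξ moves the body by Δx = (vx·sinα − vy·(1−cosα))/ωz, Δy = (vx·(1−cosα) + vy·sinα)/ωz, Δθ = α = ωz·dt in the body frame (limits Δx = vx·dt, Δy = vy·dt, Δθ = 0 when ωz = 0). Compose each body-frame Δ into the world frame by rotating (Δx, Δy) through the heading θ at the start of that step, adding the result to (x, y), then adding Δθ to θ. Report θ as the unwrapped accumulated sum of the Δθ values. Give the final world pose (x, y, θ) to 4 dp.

step 1: ξ=(vx,vy,ωz)=(-0.1938, -0.0813, 0.0568), dt=1.5 → body Δ=(-0.2851, -0.1341, 0.0852) → world pose (-0.2851, -0.1341, 0.0852)
step 2: ξ=(vx,vy,ωz)=(0.0563, -0.0938, -0.6250), dt=0.8 → body Δ=(0.0248, -0.0829, -0.5000) → world pose (-0.2533, -0.2146, -0.4148)
step 3: ξ=(vx,vy,ωz)=(-0.1688, 0.0938, -0.1705), dt=2.0 → body Δ=(-0.2993, 0.2409, -0.3409) → world pose (-0.4302, 0.1264, -0.7557)
step 4: ξ=(vx,vy,ωz)=(-0.1750, 0.1000, -0.0379), dt=2.0 → body Δ=(-0.3421, 0.2131, -0.0758) → world pose (-0.5331, 0.5161, -0.8314)

(-0.5331, 0.5161, -0.8314)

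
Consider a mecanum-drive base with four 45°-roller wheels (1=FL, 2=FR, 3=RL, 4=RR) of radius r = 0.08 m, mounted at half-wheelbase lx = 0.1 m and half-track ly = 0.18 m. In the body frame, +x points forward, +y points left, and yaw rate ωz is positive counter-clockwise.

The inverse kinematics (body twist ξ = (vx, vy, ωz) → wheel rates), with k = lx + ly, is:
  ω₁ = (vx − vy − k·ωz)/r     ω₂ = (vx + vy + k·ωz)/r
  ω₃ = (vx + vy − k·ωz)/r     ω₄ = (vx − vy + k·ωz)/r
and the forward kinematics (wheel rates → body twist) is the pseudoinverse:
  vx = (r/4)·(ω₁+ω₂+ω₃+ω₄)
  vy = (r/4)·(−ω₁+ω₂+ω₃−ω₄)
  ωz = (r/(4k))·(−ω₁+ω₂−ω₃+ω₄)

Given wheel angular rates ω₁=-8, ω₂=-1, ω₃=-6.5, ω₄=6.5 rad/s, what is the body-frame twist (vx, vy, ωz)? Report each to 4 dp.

(-0.1800, -0.1200, 1.4286)

k = lx + ly = 0.1 + 0.18 = 0.2800
ω₁+ω₂+ω₃+ω₄ = -9.0000  →  vx = (0.08/4)·-9.0000 = -0.1800
−ω₁+ω₂+ω₃−ω₄ = -6.0000  →  vy = (0.08/4)·-6.0000 = -0.1200
−ω₁+ω₂−ω₃+ω₄ = 20.0000  →  ωz = (0.08/1.1200)·20.0000 = 1.4286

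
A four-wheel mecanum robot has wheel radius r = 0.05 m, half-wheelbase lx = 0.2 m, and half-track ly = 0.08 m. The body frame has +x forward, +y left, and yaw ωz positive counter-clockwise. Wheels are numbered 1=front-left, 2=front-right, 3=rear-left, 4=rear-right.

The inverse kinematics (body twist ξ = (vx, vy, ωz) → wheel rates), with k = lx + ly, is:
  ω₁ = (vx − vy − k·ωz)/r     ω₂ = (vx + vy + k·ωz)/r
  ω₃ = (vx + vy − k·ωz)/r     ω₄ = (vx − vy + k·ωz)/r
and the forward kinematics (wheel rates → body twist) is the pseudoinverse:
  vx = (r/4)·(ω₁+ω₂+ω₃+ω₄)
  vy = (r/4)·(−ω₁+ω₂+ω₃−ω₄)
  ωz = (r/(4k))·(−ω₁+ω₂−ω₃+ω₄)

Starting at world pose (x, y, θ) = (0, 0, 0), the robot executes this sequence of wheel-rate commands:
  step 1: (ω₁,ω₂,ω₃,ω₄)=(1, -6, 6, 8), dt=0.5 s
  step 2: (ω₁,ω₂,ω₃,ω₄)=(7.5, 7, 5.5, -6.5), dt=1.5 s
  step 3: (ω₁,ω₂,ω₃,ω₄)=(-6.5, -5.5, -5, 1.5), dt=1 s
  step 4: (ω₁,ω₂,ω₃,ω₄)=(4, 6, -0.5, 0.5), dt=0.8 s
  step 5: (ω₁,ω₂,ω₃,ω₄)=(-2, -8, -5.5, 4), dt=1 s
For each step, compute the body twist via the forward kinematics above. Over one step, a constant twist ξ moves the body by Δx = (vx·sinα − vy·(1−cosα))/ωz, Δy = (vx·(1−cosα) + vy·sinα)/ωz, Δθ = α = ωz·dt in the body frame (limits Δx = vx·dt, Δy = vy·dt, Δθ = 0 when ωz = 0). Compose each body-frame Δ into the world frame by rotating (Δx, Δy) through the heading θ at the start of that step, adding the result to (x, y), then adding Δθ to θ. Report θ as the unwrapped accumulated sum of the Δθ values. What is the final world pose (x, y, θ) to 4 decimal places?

(0.0648, -0.0767, -0.3504)

step 1: ξ=(vx,vy,ωz)=(0.1125, -0.1125, -0.2232), dt=0.5 → body Δ=(0.0530, -0.0593, -0.1116) → world pose (0.0530, -0.0593, -0.1116)
step 2: ξ=(vx,vy,ωz)=(0.1688, 0.1438, -0.5580), dt=1.5 → body Δ=(0.3097, 0.0914, -0.8371) → world pose (0.3709, -0.0029, -0.9487)
step 3: ξ=(vx,vy,ωz)=(-0.1938, -0.0688, 0.3348), dt=1.0 → body Δ=(-0.1787, -0.0996, 0.3348) → world pose (0.1858, 0.0843, -0.6138)
step 4: ξ=(vx,vy,ωz)=(0.1250, 0.0125, 0.1339), dt=0.8 → body Δ=(0.0993, 0.0153, 0.1071) → world pose (0.2758, 0.0396, -0.5067)
step 5: ξ=(vx,vy,ωz)=(-0.1438, -0.1938, 0.1562), dt=1.0 → body Δ=(-0.1281, -0.2042, 0.1562) → world pose (0.0648, -0.0767, -0.3504)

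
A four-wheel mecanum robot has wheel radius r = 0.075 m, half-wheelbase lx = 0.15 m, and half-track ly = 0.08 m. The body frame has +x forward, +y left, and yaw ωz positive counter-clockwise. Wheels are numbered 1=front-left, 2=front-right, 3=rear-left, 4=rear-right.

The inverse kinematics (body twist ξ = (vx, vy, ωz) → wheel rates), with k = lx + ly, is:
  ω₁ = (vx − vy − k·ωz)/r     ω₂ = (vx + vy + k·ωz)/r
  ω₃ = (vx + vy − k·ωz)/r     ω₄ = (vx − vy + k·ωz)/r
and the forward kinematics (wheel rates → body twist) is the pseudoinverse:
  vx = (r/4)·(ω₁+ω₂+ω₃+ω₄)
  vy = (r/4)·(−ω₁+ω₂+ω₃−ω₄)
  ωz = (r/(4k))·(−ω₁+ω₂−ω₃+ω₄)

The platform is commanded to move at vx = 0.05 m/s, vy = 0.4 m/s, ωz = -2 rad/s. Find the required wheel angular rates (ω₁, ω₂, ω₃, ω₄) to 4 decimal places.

k = lx + ly = 0.15 + 0.08 = 0.2300;  k·ωz = 0.2300·-2 = -0.4600
ω₁ (FL) = (vx − vy − k·ωz)/r = 0.1100/0.075 = 1.4667
ω₂ (FR) = (vx + vy + k·ωz)/r = -0.0100/0.075 = -0.1333
ω₃ (RL) = (vx + vy − k·ωz)/r = 0.9100/0.075 = 12.1333
ω₄ (RR) = (vx − vy + k·ωz)/r = -0.8100/0.075 = -10.8000

(1.4667, -0.1333, 12.1333, -10.8000)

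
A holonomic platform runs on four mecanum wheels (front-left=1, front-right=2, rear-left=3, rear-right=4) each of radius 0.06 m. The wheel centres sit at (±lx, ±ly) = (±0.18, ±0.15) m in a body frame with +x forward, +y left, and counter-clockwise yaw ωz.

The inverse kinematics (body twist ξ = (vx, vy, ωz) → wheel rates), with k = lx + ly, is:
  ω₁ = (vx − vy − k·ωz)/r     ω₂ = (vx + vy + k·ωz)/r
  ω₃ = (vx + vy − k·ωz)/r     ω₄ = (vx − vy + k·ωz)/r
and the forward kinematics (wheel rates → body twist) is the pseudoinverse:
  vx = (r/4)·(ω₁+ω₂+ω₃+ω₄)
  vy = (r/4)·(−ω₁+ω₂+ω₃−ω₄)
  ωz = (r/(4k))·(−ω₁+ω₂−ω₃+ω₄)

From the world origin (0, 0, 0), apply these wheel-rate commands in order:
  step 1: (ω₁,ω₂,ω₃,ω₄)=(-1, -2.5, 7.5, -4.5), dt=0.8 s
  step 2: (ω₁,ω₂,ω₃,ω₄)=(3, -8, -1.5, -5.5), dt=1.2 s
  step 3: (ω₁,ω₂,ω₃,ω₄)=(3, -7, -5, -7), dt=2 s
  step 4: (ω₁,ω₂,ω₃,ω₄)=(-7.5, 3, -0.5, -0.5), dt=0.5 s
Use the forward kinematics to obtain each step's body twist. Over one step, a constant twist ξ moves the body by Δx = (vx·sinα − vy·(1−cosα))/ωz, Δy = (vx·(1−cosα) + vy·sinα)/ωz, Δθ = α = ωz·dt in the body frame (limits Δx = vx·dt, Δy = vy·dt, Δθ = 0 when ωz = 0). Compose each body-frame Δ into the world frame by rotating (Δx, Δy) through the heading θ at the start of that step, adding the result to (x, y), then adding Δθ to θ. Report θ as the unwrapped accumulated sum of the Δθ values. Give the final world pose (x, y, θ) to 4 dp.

(-0.2069, 0.6930, -2.1614)

step 1: ξ=(vx,vy,ωz)=(-0.0075, 0.1575, -0.6136), dt=0.8 → body Δ=(0.0245, 0.1224, -0.4909) → world pose (0.0245, 0.1224, -0.4909)
step 2: ξ=(vx,vy,ωz)=(-0.1800, -0.1050, -0.6818), dt=1.2 → body Δ=(-0.2414, -0.0289, -0.8182) → world pose (-0.2020, 0.2108, -1.3091)
step 3: ξ=(vx,vy,ωz)=(-0.2400, -0.1200, -0.5455), dt=2.0 → body Δ=(-0.5087, 0.0417, -1.0909) → world pose (-0.2933, 0.7130, -2.4000)
step 4: ξ=(vx,vy,ωz)=(-0.0825, 0.1575, 0.4773), dt=0.5 → body Δ=(-0.0502, 0.0731, 0.2386) → world pose (-0.2069, 0.6930, -2.1614)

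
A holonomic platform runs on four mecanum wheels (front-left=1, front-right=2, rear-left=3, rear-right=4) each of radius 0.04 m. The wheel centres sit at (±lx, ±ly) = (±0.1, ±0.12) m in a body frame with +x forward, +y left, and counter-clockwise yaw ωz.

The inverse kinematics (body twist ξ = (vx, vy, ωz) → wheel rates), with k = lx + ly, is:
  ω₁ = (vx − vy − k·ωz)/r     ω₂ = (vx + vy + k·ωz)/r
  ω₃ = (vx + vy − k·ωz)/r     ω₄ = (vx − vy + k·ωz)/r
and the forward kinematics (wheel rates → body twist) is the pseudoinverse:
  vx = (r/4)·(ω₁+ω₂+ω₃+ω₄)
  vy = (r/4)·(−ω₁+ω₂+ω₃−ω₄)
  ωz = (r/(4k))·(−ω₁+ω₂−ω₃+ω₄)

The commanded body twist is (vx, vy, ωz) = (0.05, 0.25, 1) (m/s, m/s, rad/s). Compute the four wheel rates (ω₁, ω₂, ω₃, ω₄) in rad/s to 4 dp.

(-10.5000, 13.0000, 2.0000, 0.5000)

k = lx + ly = 0.1 + 0.12 = 0.2200;  k·ωz = 0.2200·1 = 0.2200
ω₁ (FL) = (vx − vy − k·ωz)/r = -0.4200/0.04 = -10.5000
ω₂ (FR) = (vx + vy + k·ωz)/r = 0.5200/0.04 = 13.0000
ω₃ (RL) = (vx + vy − k·ωz)/r = 0.0800/0.04 = 2.0000
ω₄ (RR) = (vx − vy + k·ωz)/r = 0.0200/0.04 = 0.5000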